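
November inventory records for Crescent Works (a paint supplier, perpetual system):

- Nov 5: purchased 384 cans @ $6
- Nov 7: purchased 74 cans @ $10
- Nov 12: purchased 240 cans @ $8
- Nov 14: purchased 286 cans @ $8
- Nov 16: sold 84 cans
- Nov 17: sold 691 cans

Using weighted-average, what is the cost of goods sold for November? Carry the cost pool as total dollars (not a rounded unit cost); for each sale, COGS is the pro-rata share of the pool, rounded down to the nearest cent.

COGS = $5,711.68

After Nov 5: 384 on hand, pool $2,304.00 (≈ $6.0000 each)
After Nov 7: 458 on hand, pool $3,044.00 (≈ $6.6463 each)
After Nov 12: 698 on hand, pool $4,964.00 (≈ $7.1117 each)
After Nov 14: 984 on hand, pool $7,252.00 (≈ $7.3699 each)
Nov 16, sell 84: 84/984 × $7,252.00 → $619.07
Nov 17, sell 691: 691/900 × $6,632.93 → $5,092.61
Total COGS = $619.07 + $5,092.61 = $5,711.68
Ending inventory (cost pool remaining) = $1,540.32
Check: goods available $7,252.00 = COGS $5,711.68 + ending $1,540.32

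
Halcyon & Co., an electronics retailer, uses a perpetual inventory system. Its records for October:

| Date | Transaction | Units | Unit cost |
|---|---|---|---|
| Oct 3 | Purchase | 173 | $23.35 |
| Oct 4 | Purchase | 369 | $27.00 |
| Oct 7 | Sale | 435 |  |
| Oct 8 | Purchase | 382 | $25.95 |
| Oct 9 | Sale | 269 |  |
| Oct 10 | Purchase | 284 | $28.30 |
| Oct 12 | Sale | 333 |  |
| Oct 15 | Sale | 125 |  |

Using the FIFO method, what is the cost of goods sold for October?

Oct 7, 435 sold [FIFO — oldest first]: 173 @ $23.35 + 262 @ $27.00 = $11,113.55
Oct 9, 269 sold [FIFO — oldest first]: 107 @ $27.00 + 162 @ $25.95 = $7,092.90
Oct 12, 333 sold [FIFO — oldest first]: 220 @ $25.95 + 113 @ $28.30 = $8,906.90
Oct 15, 125 sold [FIFO — oldest first]: 125 @ $28.30 = $3,537.50
Total COGS = $11,113.55 + $7,092.90 + $8,906.90 + $3,537.50 = $30,650.85
Ending inventory: 46 @ $28.30 = $1,301.80

COGS = $30,650.85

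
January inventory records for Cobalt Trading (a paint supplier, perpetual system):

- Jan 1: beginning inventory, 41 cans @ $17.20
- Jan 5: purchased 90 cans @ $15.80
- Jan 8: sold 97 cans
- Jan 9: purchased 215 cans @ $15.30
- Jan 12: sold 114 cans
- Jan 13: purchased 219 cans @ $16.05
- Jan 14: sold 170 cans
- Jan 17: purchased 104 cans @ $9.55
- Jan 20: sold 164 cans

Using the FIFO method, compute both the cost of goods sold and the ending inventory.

Jan 8, 97 sold [FIFO — oldest first]: 41 @ $17.20 + 56 @ $15.80 = $1,590.00
Jan 12, 114 sold [FIFO — oldest first]: 34 @ $15.80 + 80 @ $15.30 = $1,761.20
Jan 14, 170 sold [FIFO — oldest first]: 135 @ $15.30 + 35 @ $16.05 = $2,627.25
Jan 20, 164 sold [FIFO — oldest first]: 164 @ $16.05 = $2,632.20
Total COGS = $1,590.00 + $1,761.20 + $2,627.25 + $2,632.20 = $8,610.65
Ending inventory: 20 @ $16.05 + 104 @ $9.55 = $1,314.20

COGS = $8,610.65; ending inventory = $1,314.20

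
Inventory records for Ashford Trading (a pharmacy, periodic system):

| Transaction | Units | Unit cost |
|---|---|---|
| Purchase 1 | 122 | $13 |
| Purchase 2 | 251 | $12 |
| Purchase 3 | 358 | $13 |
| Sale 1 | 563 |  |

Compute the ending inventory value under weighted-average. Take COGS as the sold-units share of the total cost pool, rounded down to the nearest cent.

Sale 1, sell 563: 563/731 × $9,252.00 → $7,125.68
Ending inventory (cost pool remaining) = $2,126.32

Ending inventory = $2,126.32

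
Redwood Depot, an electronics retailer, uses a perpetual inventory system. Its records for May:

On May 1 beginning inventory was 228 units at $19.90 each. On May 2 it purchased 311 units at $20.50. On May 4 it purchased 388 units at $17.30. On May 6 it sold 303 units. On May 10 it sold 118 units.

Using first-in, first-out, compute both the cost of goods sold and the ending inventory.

May 6, 303 sold [FIFO — oldest first]: 228 @ $19.90 + 75 @ $20.50 = $6,074.70
May 10, 118 sold [FIFO — oldest first]: 118 @ $20.50 = $2,419.00
Total COGS = $6,074.70 + $2,419.00 = $8,493.70
Ending inventory: 118 @ $20.50 + 388 @ $17.30 = $9,131.40
Check: goods available $17,625.10 = COGS $8,493.70 + ending $9,131.40

COGS = $8,493.70; ending inventory = $9,131.40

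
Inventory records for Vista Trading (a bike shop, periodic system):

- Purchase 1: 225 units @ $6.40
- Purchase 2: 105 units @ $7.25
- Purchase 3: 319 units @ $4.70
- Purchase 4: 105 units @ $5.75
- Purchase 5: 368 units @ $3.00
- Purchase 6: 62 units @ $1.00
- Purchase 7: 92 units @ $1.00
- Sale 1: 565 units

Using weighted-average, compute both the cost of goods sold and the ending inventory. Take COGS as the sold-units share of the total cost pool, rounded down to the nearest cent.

COGS = $2,462.93; ending inventory = $3,099.37

Sale 1, sell 565: 565/1276 × $5,562.30 → $2,462.93
Ending inventory (cost pool remaining) = $3,099.37
Check: goods available $5,562.30 = COGS $2,462.93 + ending $3,099.37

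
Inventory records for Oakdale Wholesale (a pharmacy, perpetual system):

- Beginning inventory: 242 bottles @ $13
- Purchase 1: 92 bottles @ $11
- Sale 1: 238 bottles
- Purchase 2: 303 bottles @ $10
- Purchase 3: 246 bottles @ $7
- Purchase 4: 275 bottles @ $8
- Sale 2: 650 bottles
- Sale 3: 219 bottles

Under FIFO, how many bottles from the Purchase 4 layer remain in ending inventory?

51

Sale 1 (238) [FIFO — oldest first]: 238 @ $13 = $3,094
Sale 2 (650) [FIFO — oldest first]: 4 @ $13 + 92 @ $11 + 303 @ $10 + 246 @ $7 + 5 @ $8 = $5,856
Sale 3 (219) [FIFO — oldest first]: 219 @ $8 = $1,752
Total COGS = $3,094 + $5,856 + $1,752 = $10,702
Ending inventory: 51 @ $8 = $408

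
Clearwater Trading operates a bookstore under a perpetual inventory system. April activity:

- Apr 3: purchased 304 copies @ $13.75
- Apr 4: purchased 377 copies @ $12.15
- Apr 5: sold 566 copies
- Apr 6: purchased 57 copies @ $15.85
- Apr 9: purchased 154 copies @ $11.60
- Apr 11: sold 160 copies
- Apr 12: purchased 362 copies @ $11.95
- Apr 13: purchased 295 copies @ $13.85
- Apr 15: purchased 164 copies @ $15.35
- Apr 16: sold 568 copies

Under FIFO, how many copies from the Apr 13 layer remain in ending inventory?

255

Apr 5, 566 sold [FIFO — oldest first]: 304 @ $13.75 + 262 @ $12.15 = $7,363.30
Apr 11, 160 sold [FIFO — oldest first]: 115 @ $12.15 + 45 @ $15.85 = $2,110.50
Apr 16, 568 sold [FIFO — oldest first]: 12 @ $15.85 + 154 @ $11.60 + 362 @ $11.95 + 40 @ $13.85 = $6,856.50
Total COGS = $7,363.30 + $2,110.50 + $6,856.50 = $16,330.30
Ending inventory: 255 @ $13.85 + 164 @ $15.35 = $6,049.15
Check: goods available $22,379.45 = COGS $16,330.30 + ending $6,049.15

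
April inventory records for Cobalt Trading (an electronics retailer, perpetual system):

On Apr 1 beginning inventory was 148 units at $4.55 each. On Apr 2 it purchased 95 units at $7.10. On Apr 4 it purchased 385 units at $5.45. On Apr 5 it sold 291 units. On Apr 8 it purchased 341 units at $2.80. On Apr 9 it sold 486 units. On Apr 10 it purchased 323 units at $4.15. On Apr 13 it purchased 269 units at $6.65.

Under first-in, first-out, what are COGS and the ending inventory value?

Apr 5, 291 sold [FIFO — oldest first]: 148 @ $4.55 + 95 @ $7.10 + 48 @ $5.45 = $1,609.50
Apr 9, 486 sold [FIFO — oldest first]: 337 @ $5.45 + 149 @ $2.80 = $2,253.85
Total COGS = $1,609.50 + $2,253.85 = $3,863.35
Ending inventory: 192 @ $2.80 + 323 @ $4.15 + 269 @ $6.65 = $3,666.90

COGS = $3,863.35; ending inventory = $3,666.90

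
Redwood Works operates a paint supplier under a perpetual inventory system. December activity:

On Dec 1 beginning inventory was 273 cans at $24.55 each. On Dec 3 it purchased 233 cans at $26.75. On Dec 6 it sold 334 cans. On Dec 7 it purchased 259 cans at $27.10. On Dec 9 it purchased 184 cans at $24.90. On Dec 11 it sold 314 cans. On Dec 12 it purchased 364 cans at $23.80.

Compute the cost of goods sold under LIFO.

Dec 6, 334 sold [LIFO — newest first]: 233 @ $26.75 + 101 @ $24.55 = $8,712.30
Dec 11, 314 sold [LIFO — newest first]: 184 @ $24.90 + 130 @ $27.10 = $8,104.60
Total COGS = $8,712.30 + $8,104.60 = $16,816.90
Ending inventory: 172 @ $24.55 + 129 @ $27.10 + 364 @ $23.80 = $16,381.70
Check: goods available $33,198.60 = COGS $16,816.90 + ending $16,381.70

COGS = $16,816.90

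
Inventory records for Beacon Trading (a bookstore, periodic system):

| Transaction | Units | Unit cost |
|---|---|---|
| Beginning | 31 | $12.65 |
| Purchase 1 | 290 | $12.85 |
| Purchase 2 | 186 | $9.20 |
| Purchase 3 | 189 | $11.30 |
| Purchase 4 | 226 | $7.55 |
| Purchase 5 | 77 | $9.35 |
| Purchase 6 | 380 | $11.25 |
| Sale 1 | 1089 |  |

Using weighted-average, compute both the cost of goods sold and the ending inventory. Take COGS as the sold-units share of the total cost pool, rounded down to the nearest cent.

Sale 1, sell 1089: 1089/1379 × $14,666.80 → $11,582.41
Ending inventory (cost pool remaining) = $3,084.39

COGS = $11,582.41; ending inventory = $3,084.39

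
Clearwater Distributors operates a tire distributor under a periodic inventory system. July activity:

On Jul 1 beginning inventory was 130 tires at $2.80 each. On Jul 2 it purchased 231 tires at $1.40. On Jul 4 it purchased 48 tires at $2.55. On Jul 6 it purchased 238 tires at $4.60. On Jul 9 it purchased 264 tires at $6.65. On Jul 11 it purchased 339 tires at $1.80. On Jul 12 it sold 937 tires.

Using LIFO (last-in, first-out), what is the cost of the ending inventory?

Ending inventory = $620.20

Jul 12, 937 sold [LIFO — newest first]: 339 @ $1.80 + 264 @ $6.65 + 238 @ $4.60 + 48 @ $2.55 + 48 @ $1.40 = $3,650.20
Ending inventory: 130 @ $2.80 + 183 @ $1.40 = $620.20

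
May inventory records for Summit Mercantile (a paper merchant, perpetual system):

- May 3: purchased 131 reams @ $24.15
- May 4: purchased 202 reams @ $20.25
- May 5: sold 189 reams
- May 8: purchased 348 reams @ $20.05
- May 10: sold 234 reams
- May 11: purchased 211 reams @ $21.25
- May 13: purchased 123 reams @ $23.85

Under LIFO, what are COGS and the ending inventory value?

May 5, 189 sold [LIFO — newest first]: 189 @ $20.25 = $3,827.25
May 10, 234 sold [LIFO — newest first]: 234 @ $20.05 = $4,691.70
Total COGS = $3,827.25 + $4,691.70 = $8,518.95
Ending inventory: 131 @ $24.15 + 13 @ $20.25 + 114 @ $20.05 + 211 @ $21.25 + 123 @ $23.85 = $13,129.90

COGS = $8,518.95; ending inventory = $13,129.90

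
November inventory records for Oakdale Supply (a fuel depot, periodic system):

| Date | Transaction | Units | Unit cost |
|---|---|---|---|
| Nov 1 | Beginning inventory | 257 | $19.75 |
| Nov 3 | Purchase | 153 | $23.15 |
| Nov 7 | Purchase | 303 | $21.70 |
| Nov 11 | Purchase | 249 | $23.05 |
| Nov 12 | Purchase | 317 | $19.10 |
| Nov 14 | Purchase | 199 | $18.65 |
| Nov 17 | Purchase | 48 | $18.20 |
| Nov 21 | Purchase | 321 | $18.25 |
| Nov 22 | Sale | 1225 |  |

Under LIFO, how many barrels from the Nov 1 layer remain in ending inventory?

257

Nov 22, 1225 sold [LIFO — newest first]: 321 @ $18.25 + 48 @ $18.20 + 199 @ $18.65 + 317 @ $19.10 + 249 @ $23.05 + 91 @ $21.70 = $24,212.05
Ending inventory: 257 @ $19.75 + 153 @ $23.15 + 212 @ $21.70 = $13,218.10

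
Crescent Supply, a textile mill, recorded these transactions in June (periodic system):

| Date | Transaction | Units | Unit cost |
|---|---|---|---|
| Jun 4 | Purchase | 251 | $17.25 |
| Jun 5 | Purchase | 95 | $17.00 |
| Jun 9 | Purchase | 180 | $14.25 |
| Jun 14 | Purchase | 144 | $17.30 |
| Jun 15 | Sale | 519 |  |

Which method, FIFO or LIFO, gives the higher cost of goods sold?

FIFO COGS: 251 @ $17.25 + 95 @ $17.00 + 173 @ $14.25 = $8,410.00
LIFO COGS: 144 @ $17.30 + 180 @ $14.25 + 95 @ $17.00 + 100 @ $17.25 = $8,396.20

FIFO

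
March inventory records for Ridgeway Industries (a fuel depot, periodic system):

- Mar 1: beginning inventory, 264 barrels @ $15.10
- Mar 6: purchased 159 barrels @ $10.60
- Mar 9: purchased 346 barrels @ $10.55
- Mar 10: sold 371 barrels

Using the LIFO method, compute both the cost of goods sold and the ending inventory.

Mar 10, 371 sold [LIFO — newest first]: 346 @ $10.55 + 25 @ $10.60 = $3,915.30
Ending inventory: 264 @ $15.10 + 134 @ $10.60 = $5,406.80

COGS = $3,915.30; ending inventory = $5,406.80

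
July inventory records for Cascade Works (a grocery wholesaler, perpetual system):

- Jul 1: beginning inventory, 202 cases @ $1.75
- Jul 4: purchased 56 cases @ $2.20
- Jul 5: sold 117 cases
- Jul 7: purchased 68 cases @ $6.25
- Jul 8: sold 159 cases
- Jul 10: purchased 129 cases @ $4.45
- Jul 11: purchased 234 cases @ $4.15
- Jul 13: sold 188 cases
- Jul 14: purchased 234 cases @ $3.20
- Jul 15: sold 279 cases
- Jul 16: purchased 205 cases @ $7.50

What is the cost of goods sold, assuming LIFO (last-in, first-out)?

Jul 5, 117 sold [LIFO — newest first]: 56 @ $2.20 + 61 @ $1.75 = $229.95
Jul 8, 159 sold [LIFO — newest first]: 68 @ $6.25 + 91 @ $1.75 = $584.25
Jul 13, 188 sold [LIFO — newest first]: 188 @ $4.15 = $780.20
Jul 15, 279 sold [LIFO — newest first]: 234 @ $3.20 + 45 @ $4.15 = $935.55
Total COGS = $229.95 + $584.25 + $780.20 + $935.55 = $2,529.95
Ending inventory: 50 @ $1.75 + 129 @ $4.45 + 1 @ $4.15 + 205 @ $7.50 = $2,203.20
Check: goods available $4,733.15 = COGS $2,529.95 + ending $2,203.20

COGS = $2,529.95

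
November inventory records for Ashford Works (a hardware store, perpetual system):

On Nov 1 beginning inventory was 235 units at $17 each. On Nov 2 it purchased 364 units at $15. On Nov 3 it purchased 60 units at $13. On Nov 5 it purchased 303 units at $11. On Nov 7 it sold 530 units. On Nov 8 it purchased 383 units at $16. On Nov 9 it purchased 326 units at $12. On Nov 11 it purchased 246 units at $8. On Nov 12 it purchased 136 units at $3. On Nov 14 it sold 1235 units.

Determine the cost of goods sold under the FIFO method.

Nov 7, 530 sold [FIFO — oldest first]: 235 @ $17 + 295 @ $15 = $8,420
Nov 14, 1235 sold [FIFO — oldest first]: 69 @ $15 + 60 @ $13 + 303 @ $11 + 383 @ $16 + 326 @ $12 + 94 @ $8 = $15,940
Total COGS = $8,420 + $15,940 = $24,360
Ending inventory: 152 @ $8 + 136 @ $3 = $1,624

COGS = $24,360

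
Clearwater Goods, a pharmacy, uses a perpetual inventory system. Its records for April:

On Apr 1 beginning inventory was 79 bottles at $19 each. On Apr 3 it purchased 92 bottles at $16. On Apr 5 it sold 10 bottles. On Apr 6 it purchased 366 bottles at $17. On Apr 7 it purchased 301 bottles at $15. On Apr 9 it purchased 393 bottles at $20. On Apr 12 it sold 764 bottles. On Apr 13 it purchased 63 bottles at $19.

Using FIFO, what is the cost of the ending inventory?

Ending inventory = $10,017

Apr 5, 10 sold [FIFO — oldest first]: 10 @ $19 = $190
Apr 12, 764 sold [FIFO — oldest first]: 69 @ $19 + 92 @ $16 + 366 @ $17 + 237 @ $15 = $12,560
Total COGS = $190 + $12,560 = $12,750
Ending inventory: 64 @ $15 + 393 @ $20 + 63 @ $19 = $10,017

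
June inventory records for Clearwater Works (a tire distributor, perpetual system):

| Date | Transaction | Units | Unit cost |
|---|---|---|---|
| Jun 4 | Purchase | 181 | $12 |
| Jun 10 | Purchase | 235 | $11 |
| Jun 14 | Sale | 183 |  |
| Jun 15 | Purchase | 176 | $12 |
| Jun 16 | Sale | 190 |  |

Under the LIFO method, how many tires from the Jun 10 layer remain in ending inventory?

Jun 14, 183 sold [LIFO — newest first]: 183 @ $11 = $2,013
Jun 16, 190 sold [LIFO — newest first]: 176 @ $12 + 14 @ $11 = $2,266
Total COGS = $2,013 + $2,266 = $4,279
Ending inventory: 181 @ $12 + 38 @ $11 = $2,590
Check: goods available $6,869 = COGS $4,279 + ending $2,590

38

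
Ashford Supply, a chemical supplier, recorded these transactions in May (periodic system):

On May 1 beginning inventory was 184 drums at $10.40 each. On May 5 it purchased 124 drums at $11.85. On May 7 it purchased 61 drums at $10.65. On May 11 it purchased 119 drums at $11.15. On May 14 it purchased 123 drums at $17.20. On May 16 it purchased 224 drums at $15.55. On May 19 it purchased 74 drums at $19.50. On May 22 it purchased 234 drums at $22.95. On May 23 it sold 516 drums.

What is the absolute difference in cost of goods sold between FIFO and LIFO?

FIFO COGS: 184 @ $10.40 + 124 @ $11.85 + 61 @ $10.65 + 119 @ $11.15 + 28 @ $17.20 = $5,841.10
LIFO COGS: 234 @ $22.95 + 74 @ $19.50 + 208 @ $15.55 = $10,047.70
Difference = |$5,841.10 − $10,047.70| = $4,206.60

$4,206.60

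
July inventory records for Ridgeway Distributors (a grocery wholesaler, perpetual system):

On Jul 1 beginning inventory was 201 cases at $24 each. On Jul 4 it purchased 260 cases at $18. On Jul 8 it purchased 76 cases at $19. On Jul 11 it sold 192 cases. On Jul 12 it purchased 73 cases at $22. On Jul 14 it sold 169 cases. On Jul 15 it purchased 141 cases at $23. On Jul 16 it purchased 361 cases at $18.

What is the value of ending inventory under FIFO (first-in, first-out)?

Ending inventory = $14,591

Jul 11, 192 sold [FIFO — oldest first]: 192 @ $24 = $4,608
Jul 14, 169 sold [FIFO — oldest first]: 9 @ $24 + 160 @ $18 = $3,096
Total COGS = $4,608 + $3,096 = $7,704
Ending inventory: 100 @ $18 + 76 @ $19 + 73 @ $22 + 141 @ $23 + 361 @ $18 = $14,591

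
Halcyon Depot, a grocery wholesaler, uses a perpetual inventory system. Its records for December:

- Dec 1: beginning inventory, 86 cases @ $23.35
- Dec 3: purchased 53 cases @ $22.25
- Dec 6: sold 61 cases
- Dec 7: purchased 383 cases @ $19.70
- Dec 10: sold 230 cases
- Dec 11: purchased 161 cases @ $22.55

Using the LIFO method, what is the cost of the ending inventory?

Dec 6, 61 sold [LIFO — newest first]: 53 @ $22.25 + 8 @ $23.35 = $1,366.05
Dec 10, 230 sold [LIFO — newest first]: 230 @ $19.70 = $4,531.00
Total COGS = $1,366.05 + $4,531.00 = $5,897.05
Ending inventory: 78 @ $23.35 + 153 @ $19.70 + 161 @ $22.55 = $8,465.95
Check: goods available $14,363.00 = COGS $5,897.05 + ending $8,465.95

Ending inventory = $8,465.95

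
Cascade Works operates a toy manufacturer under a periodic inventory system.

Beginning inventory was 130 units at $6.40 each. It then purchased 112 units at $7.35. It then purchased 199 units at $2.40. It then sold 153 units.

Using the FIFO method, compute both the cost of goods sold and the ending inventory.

Sale 1 (153) [FIFO — oldest first]: 130 @ $6.40 + 23 @ $7.35 = $1,001.05
Ending inventory: 89 @ $7.35 + 199 @ $2.40 = $1,131.75

COGS = $1,001.05; ending inventory = $1,131.75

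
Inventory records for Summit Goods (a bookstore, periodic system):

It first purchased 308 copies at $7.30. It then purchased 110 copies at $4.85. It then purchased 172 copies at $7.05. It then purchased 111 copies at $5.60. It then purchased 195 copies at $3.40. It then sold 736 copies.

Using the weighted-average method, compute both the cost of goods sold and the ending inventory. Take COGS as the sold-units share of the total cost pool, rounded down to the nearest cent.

Sale 1, sell 736: 736/896 × $5,279.10 → $4,336.40
Ending inventory (cost pool remaining) = $942.70

COGS = $4,336.40; ending inventory = $942.70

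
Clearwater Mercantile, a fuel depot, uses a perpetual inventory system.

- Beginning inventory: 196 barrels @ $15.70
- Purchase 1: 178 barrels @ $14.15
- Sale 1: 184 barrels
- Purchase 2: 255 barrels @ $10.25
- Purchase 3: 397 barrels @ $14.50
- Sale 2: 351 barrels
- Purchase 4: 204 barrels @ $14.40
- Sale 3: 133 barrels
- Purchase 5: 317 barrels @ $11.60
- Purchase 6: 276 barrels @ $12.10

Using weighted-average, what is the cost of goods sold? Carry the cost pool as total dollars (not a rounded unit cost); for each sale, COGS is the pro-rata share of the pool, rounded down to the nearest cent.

After Beginning: 196 on hand, pool $3,077.20 (≈ $15.7000 each)
After Purchase 1: 374 on hand, pool $5,595.90 (≈ $14.9623 each)
Sale 1, sell 184: 184/374 × $5,595.90 → $2,753.06
After Purchase 2: 445 on hand, pool $5,456.59 (≈ $12.2620 each)
After Purchase 3: 842 on hand, pool $11,213.09 (≈ $13.3172 each)
Sale 2, sell 351: 351/842 × $11,213.09 → $4,674.34
After Purchase 4: 695 on hand, pool $9,476.35 (≈ $13.6350 each)
Sale 3, sell 133: 133/695 × $9,476.35 → $1,813.45
After Purchase 5: 879 on hand, pool $11,340.10 (≈ $12.9011 each)
After Purchase 6: 1155 on hand, pool $14,679.70 (≈ $12.7097 each)
Total COGS = $2,753.06 + $4,674.34 + $1,813.45 = $9,240.85
Ending inventory (cost pool remaining) = $14,679.70
Check: goods available $23,920.55 = COGS $9,240.85 + ending $14,679.70

COGS = $9,240.85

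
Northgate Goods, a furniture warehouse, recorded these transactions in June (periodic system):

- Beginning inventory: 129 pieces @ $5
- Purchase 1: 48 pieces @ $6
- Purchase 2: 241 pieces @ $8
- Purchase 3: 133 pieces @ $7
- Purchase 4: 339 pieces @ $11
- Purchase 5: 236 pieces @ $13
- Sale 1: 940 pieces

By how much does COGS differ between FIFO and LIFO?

$1,413

FIFO COGS: 129 @ $5 + 48 @ $6 + 241 @ $8 + 133 @ $7 + 339 @ $11 + 50 @ $13 = $8,171
LIFO COGS: 236 @ $13 + 339 @ $11 + 133 @ $7 + 232 @ $8 = $9,584
Difference = |$8,171 − $9,584| = $1,413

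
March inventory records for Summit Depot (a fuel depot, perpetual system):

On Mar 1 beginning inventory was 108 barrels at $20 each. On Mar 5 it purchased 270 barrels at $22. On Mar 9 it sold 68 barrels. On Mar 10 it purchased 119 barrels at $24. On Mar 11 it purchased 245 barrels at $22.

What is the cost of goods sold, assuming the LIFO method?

Mar 9, 68 sold [LIFO — newest first]: 68 @ $22 = $1,496
Ending inventory: 108 @ $20 + 202 @ $22 + 119 @ $24 + 245 @ $22 = $14,850
Check: goods available $16,346 = COGS $1,496 + ending $14,850

COGS = $1,496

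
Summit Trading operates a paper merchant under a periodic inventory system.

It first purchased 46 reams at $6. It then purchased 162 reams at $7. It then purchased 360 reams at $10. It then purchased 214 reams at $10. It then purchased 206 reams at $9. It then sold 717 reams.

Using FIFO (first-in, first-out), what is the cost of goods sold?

Sale 1 (717) [FIFO — oldest first]: 46 @ $6 + 162 @ $7 + 360 @ $10 + 149 @ $10 = $6,500
Ending inventory: 65 @ $10 + 206 @ $9 = $2,504

COGS = $6,500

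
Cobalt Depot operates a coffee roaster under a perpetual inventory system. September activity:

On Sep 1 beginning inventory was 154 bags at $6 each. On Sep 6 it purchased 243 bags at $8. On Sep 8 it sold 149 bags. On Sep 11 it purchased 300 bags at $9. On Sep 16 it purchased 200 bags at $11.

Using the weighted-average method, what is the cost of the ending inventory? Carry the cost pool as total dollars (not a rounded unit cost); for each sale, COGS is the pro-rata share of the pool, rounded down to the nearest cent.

After Sep 1: 154 on hand, pool $924.00 (≈ $6.0000 each)
After Sep 6: 397 on hand, pool $2,868.00 (≈ $7.2242 each)
Sep 8, sell 149: 149/397 × $2,868.00 → $1,076.40
After Sep 11: 548 on hand, pool $4,491.60 (≈ $8.1964 each)
After Sep 16: 748 on hand, pool $6,691.60 (≈ $8.9460 each)
Ending inventory (cost pool remaining) = $6,691.60

Ending inventory = $6,691.60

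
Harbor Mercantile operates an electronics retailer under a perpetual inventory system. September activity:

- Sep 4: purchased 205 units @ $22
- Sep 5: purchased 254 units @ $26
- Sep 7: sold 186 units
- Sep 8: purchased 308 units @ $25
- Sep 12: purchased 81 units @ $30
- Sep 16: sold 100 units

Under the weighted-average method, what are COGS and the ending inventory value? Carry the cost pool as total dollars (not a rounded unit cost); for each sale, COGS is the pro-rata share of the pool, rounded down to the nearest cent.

After Sep 4: 205 on hand, pool $4,510.00 (≈ $22.0000 each)
After Sep 5: 459 on hand, pool $11,114.00 (≈ $24.2135 each)
Sep 7, sell 186: 186/459 × $11,114.00 → $4,503.71
After Sep 8: 581 on hand, pool $14,310.29 (≈ $24.6304 each)
After Sep 12: 662 on hand, pool $16,740.29 (≈ $25.2874 each)
Sep 16, sell 100: 100/662 × $16,740.29 → $2,528.74
Total COGS = $4,503.71 + $2,528.74 = $7,032.45
Ending inventory (cost pool remaining) = $14,211.55
Check: goods available $21,244.00 = COGS $7,032.45 + ending $14,211.55

COGS = $7,032.45; ending inventory = $14,211.55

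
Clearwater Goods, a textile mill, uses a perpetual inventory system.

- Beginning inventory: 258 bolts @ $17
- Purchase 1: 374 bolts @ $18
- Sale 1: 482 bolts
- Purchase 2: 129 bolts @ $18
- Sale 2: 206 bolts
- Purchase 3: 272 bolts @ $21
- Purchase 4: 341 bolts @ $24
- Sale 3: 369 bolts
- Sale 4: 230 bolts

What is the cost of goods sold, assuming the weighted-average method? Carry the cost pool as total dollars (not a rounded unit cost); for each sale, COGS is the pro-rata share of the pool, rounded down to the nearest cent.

COGS = $25,409.06

After Beginning: 258 on hand, pool $4,386.00 (≈ $17.0000 each)
After Purchase 1: 632 on hand, pool $11,118.00 (≈ $17.5918 each)
Sale 1, sell 482: 482/632 × $11,118.00 → $8,479.23
After Purchase 2: 279 on hand, pool $4,960.77 (≈ $17.7805 each)
Sale 2, sell 206: 206/279 × $4,960.77 → $3,662.79
After Purchase 3: 345 on hand, pool $7,009.98 (≈ $20.3188 each)
After Purchase 4: 686 on hand, pool $15,193.98 (≈ $22.1487 each)
Sale 3, sell 369: 369/686 × $15,193.98 → $8,172.85
Sale 4, sell 230: 230/317 × $7,021.13 → $5,094.19
Total COGS = $8,479.23 + $3,662.79 + $8,172.85 + $5,094.19 = $25,409.06
Ending inventory (cost pool remaining) = $1,926.94
Check: goods available $27,336.00 = COGS $25,409.06 + ending $1,926.94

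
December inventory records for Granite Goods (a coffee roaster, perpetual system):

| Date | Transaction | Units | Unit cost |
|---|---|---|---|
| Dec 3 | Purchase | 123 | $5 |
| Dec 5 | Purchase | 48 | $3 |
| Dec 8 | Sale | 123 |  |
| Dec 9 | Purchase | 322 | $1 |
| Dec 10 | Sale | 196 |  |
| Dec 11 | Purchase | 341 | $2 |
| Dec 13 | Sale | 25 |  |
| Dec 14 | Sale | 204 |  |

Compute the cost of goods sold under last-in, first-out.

Dec 8, 123 sold [LIFO — newest first]: 48 @ $3 + 75 @ $5 = $519
Dec 10, 196 sold [LIFO — newest first]: 196 @ $1 = $196
Dec 13, 25 sold [LIFO — newest first]: 25 @ $2 = $50
Dec 14, 204 sold [LIFO — newest first]: 204 @ $2 = $408
Total COGS = $519 + $196 + $50 + $408 = $1,173
Ending inventory: 48 @ $5 + 126 @ $1 + 112 @ $2 = $590
Check: goods available $1,763 = COGS $1,173 + ending $590

COGS = $1,173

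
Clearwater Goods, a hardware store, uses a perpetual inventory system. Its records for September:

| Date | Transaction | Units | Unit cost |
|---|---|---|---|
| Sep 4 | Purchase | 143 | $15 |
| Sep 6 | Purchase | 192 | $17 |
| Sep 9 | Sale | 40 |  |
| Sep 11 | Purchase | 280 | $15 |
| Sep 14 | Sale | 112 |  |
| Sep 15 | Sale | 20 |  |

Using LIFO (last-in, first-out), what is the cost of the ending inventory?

Sep 9, 40 sold [LIFO — newest first]: 40 @ $17 = $680
Sep 14, 112 sold [LIFO — newest first]: 112 @ $15 = $1,680
Sep 15, 20 sold [LIFO — newest first]: 20 @ $15 = $300
Total COGS = $680 + $1,680 + $300 = $2,660
Ending inventory: 143 @ $15 + 152 @ $17 + 148 @ $15 = $6,949

Ending inventory = $6,949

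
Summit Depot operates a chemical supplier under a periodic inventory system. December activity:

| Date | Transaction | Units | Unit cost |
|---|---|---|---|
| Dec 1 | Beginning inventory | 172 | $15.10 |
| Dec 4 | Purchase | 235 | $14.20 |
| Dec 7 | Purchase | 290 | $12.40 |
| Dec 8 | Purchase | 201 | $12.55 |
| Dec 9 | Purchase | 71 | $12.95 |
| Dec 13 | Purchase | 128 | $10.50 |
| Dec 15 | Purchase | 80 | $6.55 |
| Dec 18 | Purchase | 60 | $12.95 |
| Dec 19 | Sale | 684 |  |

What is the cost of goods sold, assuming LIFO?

COGS = $7,872.60

Dec 19, 684 sold [LIFO — newest first]: 60 @ $12.95 + 80 @ $6.55 + 128 @ $10.50 + 71 @ $12.95 + 201 @ $12.55 + 144 @ $12.40 = $7,872.60
Ending inventory: 172 @ $15.10 + 235 @ $14.20 + 146 @ $12.40 = $7,744.60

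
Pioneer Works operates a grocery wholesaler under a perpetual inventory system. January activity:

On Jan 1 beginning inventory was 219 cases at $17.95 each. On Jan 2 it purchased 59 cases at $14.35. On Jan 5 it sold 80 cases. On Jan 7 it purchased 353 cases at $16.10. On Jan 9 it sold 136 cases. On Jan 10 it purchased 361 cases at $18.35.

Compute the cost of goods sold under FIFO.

Jan 5, 80 sold [FIFO — oldest first]: 80 @ $17.95 = $1,436.00
Jan 9, 136 sold [FIFO — oldest first]: 136 @ $17.95 = $2,441.20
Total COGS = $1,436.00 + $2,441.20 = $3,877.20
Ending inventory: 3 @ $17.95 + 59 @ $14.35 + 353 @ $16.10 + 361 @ $18.35 = $13,208.15

COGS = $3,877.20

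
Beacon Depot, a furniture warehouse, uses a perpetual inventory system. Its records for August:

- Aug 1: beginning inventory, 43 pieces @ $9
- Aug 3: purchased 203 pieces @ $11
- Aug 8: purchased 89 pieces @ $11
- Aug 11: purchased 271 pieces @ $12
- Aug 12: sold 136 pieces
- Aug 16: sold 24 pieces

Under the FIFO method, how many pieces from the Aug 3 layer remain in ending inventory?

Aug 12, 136 sold [FIFO — oldest first]: 43 @ $9 + 93 @ $11 = $1,410
Aug 16, 24 sold [FIFO — oldest first]: 24 @ $11 = $264
Total COGS = $1,410 + $264 = $1,674
Ending inventory: 86 @ $11 + 89 @ $11 + 271 @ $12 = $5,177
Check: goods available $6,851 = COGS $1,674 + ending $5,177

86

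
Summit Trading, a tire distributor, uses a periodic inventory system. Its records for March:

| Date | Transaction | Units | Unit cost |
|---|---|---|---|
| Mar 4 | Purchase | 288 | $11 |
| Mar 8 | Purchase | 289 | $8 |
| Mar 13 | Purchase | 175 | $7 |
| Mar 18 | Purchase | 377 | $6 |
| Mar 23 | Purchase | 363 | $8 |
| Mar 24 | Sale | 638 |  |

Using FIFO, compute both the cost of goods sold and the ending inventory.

Mar 24, 638 sold [FIFO — oldest first]: 288 @ $11 + 289 @ $8 + 61 @ $7 = $5,907
Ending inventory: 114 @ $7 + 377 @ $6 + 363 @ $8 = $5,964

COGS = $5,907; ending inventory = $5,964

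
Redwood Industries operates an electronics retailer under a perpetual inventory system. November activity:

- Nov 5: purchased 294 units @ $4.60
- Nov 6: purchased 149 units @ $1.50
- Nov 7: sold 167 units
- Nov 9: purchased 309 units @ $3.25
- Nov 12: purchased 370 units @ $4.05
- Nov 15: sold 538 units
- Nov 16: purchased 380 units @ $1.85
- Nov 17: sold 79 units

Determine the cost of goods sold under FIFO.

Nov 7, 167 sold [FIFO — oldest first]: 167 @ $4.60 = $768.20
Nov 15, 538 sold [FIFO — oldest first]: 127 @ $4.60 + 149 @ $1.50 + 262 @ $3.25 = $1,659.20
Nov 17, 79 sold [FIFO — oldest first]: 47 @ $3.25 + 32 @ $4.05 = $282.35
Total COGS = $768.20 + $1,659.20 + $282.35 = $2,709.75
Ending inventory: 338 @ $4.05 + 380 @ $1.85 = $2,071.90

COGS = $2,709.75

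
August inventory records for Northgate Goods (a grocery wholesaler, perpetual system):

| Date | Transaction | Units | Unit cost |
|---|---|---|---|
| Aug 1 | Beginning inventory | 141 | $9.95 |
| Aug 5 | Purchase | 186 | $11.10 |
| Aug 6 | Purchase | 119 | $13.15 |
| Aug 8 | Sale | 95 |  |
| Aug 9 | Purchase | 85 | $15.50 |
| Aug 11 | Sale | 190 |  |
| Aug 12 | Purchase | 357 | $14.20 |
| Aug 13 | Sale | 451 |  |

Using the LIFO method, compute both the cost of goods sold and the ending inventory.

Aug 8, 95 sold [LIFO — newest first]: 95 @ $13.15 = $1,249.25
Aug 11, 190 sold [LIFO — newest first]: 85 @ $15.50 + 24 @ $13.15 + 81 @ $11.10 = $2,532.20
Aug 13, 451 sold [LIFO — newest first]: 357 @ $14.20 + 94 @ $11.10 = $6,112.80
Total COGS = $1,249.25 + $2,532.20 + $6,112.80 = $9,894.25
Ending inventory: 141 @ $9.95 + 11 @ $11.10 = $1,525.05

COGS = $9,894.25; ending inventory = $1,525.05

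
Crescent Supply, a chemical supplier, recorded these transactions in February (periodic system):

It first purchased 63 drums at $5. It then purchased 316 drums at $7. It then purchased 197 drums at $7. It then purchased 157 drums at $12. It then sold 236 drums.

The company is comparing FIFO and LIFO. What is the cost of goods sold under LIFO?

FIFO COGS: 63 @ $5 + 173 @ $7 = $1,526
LIFO COGS: 157 @ $12 + 79 @ $7 = $2,437

COGS = $2,437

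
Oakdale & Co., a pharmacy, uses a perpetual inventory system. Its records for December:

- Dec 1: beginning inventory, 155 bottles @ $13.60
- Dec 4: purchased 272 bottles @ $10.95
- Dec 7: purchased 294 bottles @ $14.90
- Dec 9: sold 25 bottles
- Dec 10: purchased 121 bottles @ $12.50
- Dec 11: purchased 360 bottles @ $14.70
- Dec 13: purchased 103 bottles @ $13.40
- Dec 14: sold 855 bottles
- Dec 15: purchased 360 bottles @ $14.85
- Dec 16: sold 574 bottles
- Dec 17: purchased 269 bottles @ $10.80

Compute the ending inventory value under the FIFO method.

Dec 9, 25 sold [FIFO — oldest first]: 25 @ $13.60 = $340.00
Dec 14, 855 sold [FIFO — oldest first]: 130 @ $13.60 + 272 @ $10.95 + 294 @ $14.90 + 121 @ $12.50 + 38 @ $14.70 = $11,198.10
Dec 16, 574 sold [FIFO — oldest first]: 322 @ $14.70 + 103 @ $13.40 + 149 @ $14.85 = $8,326.25
Total COGS = $340.00 + $11,198.10 + $8,326.25 = $19,864.35
Ending inventory: 211 @ $14.85 + 269 @ $10.80 = $6,038.55

Ending inventory = $6,038.55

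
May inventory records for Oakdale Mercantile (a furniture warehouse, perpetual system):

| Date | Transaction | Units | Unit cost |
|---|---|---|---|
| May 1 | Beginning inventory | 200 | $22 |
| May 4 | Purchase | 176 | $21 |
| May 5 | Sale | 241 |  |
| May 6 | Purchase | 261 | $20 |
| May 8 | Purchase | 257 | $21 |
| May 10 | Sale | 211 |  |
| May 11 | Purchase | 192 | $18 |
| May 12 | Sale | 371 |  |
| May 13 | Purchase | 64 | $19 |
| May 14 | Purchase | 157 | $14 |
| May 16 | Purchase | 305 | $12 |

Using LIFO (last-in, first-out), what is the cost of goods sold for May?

COGS = $16,639

May 5, 241 sold [LIFO — newest first]: 176 @ $21 + 65 @ $22 = $5,126
May 10, 211 sold [LIFO — newest first]: 211 @ $21 = $4,431
May 12, 371 sold [LIFO — newest first]: 192 @ $18 + 46 @ $21 + 133 @ $20 = $7,082
Total COGS = $5,126 + $4,431 + $7,082 = $16,639
Ending inventory: 135 @ $22 + 128 @ $20 + 64 @ $19 + 157 @ $14 + 305 @ $12 = $12,604
Check: goods available $29,243 = COGS $16,639 + ending $12,604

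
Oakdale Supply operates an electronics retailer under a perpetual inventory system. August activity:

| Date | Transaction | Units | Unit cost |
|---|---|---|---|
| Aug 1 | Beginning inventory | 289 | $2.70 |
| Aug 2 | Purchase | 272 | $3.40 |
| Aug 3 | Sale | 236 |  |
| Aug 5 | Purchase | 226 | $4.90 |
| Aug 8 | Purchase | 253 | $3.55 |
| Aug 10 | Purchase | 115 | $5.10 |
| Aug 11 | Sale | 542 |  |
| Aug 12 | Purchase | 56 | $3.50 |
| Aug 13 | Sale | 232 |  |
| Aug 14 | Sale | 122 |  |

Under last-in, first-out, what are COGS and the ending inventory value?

Aug 3, 236 sold [LIFO — newest first]: 236 @ $3.40 = $802.40
Aug 11, 542 sold [LIFO — newest first]: 115 @ $5.10 + 253 @ $3.55 + 174 @ $4.90 = $2,337.25
Aug 13, 232 sold [LIFO — newest first]: 56 @ $3.50 + 52 @ $4.90 + 36 @ $3.40 + 88 @ $2.70 = $810.80
Aug 14, 122 sold [LIFO — newest first]: 122 @ $2.70 = $329.40
Total COGS = $802.40 + $2,337.25 + $810.80 + $329.40 = $4,279.85
Ending inventory: 79 @ $2.70 = $213.30
Check: goods available $4,493.15 = COGS $4,279.85 + ending $213.30

COGS = $4,279.85; ending inventory = $213.30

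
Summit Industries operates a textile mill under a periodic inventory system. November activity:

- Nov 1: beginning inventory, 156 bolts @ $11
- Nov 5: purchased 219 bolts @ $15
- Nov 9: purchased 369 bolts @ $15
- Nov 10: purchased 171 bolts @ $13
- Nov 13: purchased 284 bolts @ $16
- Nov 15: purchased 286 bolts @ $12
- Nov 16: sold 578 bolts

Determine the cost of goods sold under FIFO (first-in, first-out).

COGS = $8,046

Nov 16, 578 sold [FIFO — oldest first]: 156 @ $11 + 219 @ $15 + 203 @ $15 = $8,046
Ending inventory: 166 @ $15 + 171 @ $13 + 284 @ $16 + 286 @ $12 = $12,689
Check: goods available $20,735 = COGS $8,046 + ending $12,689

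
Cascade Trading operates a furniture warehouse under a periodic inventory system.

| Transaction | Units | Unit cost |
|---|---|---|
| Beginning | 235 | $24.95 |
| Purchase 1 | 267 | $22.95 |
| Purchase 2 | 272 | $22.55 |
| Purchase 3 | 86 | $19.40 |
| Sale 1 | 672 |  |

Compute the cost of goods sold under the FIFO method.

COGS = $15,824.40

Sale 1 (672) [FIFO — oldest first]: 235 @ $24.95 + 267 @ $22.95 + 170 @ $22.55 = $15,824.40
Ending inventory: 102 @ $22.55 + 86 @ $19.40 = $3,968.50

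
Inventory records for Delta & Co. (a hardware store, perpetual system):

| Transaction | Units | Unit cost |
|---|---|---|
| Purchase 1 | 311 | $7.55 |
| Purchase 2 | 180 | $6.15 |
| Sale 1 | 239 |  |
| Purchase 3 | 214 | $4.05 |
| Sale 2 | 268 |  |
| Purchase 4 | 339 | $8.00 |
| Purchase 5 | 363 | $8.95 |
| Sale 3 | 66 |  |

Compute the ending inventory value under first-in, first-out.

Ending inventory = $6,495.45

Sale 1 (239) [FIFO — oldest first]: 239 @ $7.55 = $1,804.45
Sale 2 (268) [FIFO — oldest first]: 72 @ $7.55 + 180 @ $6.15 + 16 @ $4.05 = $1,715.40
Sale 3 (66) [FIFO — oldest first]: 66 @ $4.05 = $267.30
Total COGS = $1,804.45 + $1,715.40 + $267.30 = $3,787.15
Ending inventory: 132 @ $4.05 + 339 @ $8.00 + 363 @ $8.95 = $6,495.45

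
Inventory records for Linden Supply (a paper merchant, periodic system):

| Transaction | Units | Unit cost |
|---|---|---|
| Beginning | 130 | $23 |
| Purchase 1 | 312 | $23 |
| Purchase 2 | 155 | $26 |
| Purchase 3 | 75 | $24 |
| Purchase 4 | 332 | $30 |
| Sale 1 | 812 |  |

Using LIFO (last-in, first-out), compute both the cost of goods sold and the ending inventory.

COGS = $21,540; ending inventory = $4,416

Sale 1 (812) [LIFO — newest first]: 332 @ $30 + 75 @ $24 + 155 @ $26 + 250 @ $23 = $21,540
Ending inventory: 130 @ $23 + 62 @ $23 = $4,416
Check: goods available $25,956 = COGS $21,540 + ending $4,416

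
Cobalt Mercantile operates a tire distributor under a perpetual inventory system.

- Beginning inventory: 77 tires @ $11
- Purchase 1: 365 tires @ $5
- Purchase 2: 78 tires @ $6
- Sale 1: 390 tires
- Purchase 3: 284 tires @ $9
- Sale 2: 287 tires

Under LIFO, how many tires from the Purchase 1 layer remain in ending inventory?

Sale 1 (390) [LIFO — newest first]: 78 @ $6 + 312 @ $5 = $2,028
Sale 2 (287) [LIFO — newest first]: 284 @ $9 + 3 @ $5 = $2,571
Total COGS = $2,028 + $2,571 = $4,599
Ending inventory: 77 @ $11 + 50 @ $5 = $1,097
Check: goods available $5,696 = COGS $4,599 + ending $1,097

50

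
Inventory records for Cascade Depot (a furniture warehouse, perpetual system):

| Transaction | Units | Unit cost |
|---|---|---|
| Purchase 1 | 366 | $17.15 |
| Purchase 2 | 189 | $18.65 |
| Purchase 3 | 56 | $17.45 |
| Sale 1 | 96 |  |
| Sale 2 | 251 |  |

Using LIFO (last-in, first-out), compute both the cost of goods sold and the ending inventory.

COGS = $6,251.35; ending inventory = $4,527.60

Sale 1 (96) [LIFO — newest first]: 56 @ $17.45 + 40 @ $18.65 = $1,723.20
Sale 2 (251) [LIFO — newest first]: 149 @ $18.65 + 102 @ $17.15 = $4,528.15
Total COGS = $1,723.20 + $4,528.15 = $6,251.35
Ending inventory: 264 @ $17.15 = $4,527.60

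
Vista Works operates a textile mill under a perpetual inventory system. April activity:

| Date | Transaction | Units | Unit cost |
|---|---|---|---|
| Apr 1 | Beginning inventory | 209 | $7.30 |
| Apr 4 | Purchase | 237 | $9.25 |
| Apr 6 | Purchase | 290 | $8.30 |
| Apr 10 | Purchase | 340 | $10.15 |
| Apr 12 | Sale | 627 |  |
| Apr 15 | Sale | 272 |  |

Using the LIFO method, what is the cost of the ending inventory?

Apr 12, 627 sold [LIFO — newest first]: 340 @ $10.15 + 287 @ $8.30 = $5,833.10
Apr 15, 272 sold [LIFO — newest first]: 3 @ $8.30 + 237 @ $9.25 + 32 @ $7.30 = $2,450.75
Total COGS = $5,833.10 + $2,450.75 = $8,283.85
Ending inventory: 177 @ $7.30 = $1,292.10
Check: goods available $9,575.95 = COGS $8,283.85 + ending $1,292.10

Ending inventory = $1,292.10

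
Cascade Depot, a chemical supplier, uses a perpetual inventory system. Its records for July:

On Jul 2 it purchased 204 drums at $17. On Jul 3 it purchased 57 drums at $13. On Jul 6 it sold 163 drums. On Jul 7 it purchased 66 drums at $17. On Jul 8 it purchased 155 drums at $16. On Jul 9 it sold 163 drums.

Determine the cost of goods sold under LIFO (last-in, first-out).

Jul 6, 163 sold [LIFO — newest first]: 57 @ $13 + 106 @ $17 = $2,543
Jul 9, 163 sold [LIFO — newest first]: 155 @ $16 + 8 @ $17 = $2,616
Total COGS = $2,543 + $2,616 = $5,159
Ending inventory: 98 @ $17 + 58 @ $17 = $2,652

COGS = $5,159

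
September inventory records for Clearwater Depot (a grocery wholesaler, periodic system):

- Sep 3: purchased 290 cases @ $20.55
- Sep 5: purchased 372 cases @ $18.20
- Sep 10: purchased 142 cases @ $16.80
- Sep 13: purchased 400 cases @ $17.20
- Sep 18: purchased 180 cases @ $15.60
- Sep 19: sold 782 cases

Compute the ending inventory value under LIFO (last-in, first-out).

Sep 19, 782 sold [LIFO — newest first]: 180 @ $15.60 + 400 @ $17.20 + 142 @ $16.80 + 60 @ $18.20 = $13,165.60
Ending inventory: 290 @ $20.55 + 312 @ $18.20 = $11,637.90

Ending inventory = $11,637.90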